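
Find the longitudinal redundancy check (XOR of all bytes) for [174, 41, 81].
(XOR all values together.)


XOR chain: 174 ^ 41 ^ 81 = 214

214


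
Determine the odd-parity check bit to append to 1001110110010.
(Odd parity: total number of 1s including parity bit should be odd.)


Number of 1s in data: 7
Parity bit: 0

0


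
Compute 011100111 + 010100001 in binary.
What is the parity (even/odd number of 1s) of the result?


011100111 = 231
010100001 = 161
Sum = 392 = 110001000
1s count = 3

odd parity (3 ones in 110001000)


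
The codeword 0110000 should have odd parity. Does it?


Number of 1s: 2

No, parity error (2 ones)


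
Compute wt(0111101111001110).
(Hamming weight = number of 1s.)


Counting 1s in 0111101111001110

11


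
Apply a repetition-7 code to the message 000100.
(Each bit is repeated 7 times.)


Each bit -> 7 copies

000000000000000000000111111100000000000000


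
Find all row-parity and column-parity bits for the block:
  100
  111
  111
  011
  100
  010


Row parities: 111011
Column parities: 001

Row P: 111011, Col P: 001, Corner: 1


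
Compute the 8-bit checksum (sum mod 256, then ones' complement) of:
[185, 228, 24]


Sum = 437 mod 256 = 181
Complement = 74

74


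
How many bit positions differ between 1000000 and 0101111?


XOR: 1101111
Count of 1s: 6

6


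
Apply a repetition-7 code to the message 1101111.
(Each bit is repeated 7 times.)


Each bit -> 7 copies

1111111111111100000001111111111111111111111111111


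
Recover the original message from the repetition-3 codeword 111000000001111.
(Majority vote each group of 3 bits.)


Groups: 111, 000, 000, 001, 111
Majority votes: 10001

10001


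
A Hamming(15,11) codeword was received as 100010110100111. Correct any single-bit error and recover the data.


Syndrome = 13: error at position 13

Data: 01010100011 (corrected bit 13)


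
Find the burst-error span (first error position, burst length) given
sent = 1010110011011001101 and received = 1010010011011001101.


XOR: 0000100000000000000

Burst at position 4, length 1


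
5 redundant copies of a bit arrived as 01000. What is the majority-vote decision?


Ones: 1 out of 5
Threshold: 3

0 (1/5 voted 1)


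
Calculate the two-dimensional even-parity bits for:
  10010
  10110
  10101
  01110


Row parities: 0111
Column parities: 11111

Row P: 0111, Col P: 11111, Corner: 1


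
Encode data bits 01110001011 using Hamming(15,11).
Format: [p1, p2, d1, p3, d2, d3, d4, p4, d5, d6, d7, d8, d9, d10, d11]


Parity bits: p1=1, p2=0, p3=0, p4=1

100011110001011


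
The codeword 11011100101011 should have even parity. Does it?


Number of 1s: 9

No, parity error (9 ones)


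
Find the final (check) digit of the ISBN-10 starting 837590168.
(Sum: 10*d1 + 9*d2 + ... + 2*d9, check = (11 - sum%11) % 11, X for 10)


Weighted sum: 290
290 mod 11 = 4

Check digit: 7


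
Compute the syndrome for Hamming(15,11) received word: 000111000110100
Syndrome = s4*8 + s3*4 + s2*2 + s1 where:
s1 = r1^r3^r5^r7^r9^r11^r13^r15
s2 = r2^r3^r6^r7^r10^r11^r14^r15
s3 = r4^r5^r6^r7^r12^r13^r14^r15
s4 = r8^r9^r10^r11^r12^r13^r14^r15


s1=1, s2=1, s3=0, s4=1

Syndrome = 11 (error at position 11)


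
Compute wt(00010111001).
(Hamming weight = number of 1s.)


Counting 1s in 00010111001

5


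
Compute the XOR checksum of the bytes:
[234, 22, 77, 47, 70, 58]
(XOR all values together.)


XOR chain: 234 ^ 22 ^ 77 ^ 47 ^ 70 ^ 58 = 226

226


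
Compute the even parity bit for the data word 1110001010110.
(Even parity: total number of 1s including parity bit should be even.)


Number of 1s in data: 7
Parity bit: 1

1


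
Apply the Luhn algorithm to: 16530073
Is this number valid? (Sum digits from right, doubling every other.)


Luhn sum = 20
20 mod 10 = 0

Valid (Luhn sum mod 10 = 0)


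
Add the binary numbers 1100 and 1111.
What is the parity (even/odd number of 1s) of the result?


1100 = 12
1111 = 15
Sum = 27 = 11011
1s count = 4

even parity (4 ones in 11011)


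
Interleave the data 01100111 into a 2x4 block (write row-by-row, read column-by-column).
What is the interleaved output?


Matrix:
  0110
  0111
Read columns: 00111101

00111101


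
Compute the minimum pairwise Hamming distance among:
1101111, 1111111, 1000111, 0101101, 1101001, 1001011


Comparing all pairs, minimum distance: 1
Can detect 0 errors, correct 0 errors

1


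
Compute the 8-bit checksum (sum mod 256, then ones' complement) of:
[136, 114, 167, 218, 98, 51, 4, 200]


Sum = 988 mod 256 = 220
Complement = 35

35


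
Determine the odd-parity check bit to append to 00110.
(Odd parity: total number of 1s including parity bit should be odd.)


Number of 1s in data: 2
Parity bit: 1

1


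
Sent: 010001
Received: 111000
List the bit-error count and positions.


XOR: 101001

3 error(s) at position(s): 0, 2, 5


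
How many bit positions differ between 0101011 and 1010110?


XOR: 1111101
Count of 1s: 6

6


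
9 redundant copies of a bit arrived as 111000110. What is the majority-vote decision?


Ones: 5 out of 9
Threshold: 5

1 (5/9 voted 1)


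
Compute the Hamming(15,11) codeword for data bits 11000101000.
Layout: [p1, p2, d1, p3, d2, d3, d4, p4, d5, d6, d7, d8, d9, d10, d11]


Parity bits: p1=0, p2=0, p3=0, p4=0

001010000101000


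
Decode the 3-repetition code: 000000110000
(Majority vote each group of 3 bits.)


Groups: 000, 000, 110, 000
Majority votes: 0010

0010


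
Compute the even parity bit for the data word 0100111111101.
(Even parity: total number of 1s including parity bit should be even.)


Number of 1s in data: 9
Parity bit: 1

1


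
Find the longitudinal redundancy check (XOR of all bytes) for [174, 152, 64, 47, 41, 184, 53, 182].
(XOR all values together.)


XOR chain: 174 ^ 152 ^ 64 ^ 47 ^ 41 ^ 184 ^ 53 ^ 182 = 75

75


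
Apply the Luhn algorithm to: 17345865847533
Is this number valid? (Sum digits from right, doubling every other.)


Luhn sum = 66
66 mod 10 = 6

Invalid (Luhn sum mod 10 = 6)


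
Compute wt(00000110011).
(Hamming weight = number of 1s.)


Counting 1s in 00000110011

4


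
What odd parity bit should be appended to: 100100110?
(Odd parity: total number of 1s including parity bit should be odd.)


Number of 1s in data: 4
Parity bit: 1

1


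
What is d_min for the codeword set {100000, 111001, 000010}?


Comparing all pairs, minimum distance: 2
Can detect 1 errors, correct 0 errors

2


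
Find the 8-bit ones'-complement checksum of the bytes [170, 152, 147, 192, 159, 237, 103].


Sum = 1160 mod 256 = 136
Complement = 119

119


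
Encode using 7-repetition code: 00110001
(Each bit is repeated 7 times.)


Each bit -> 7 copies

00000000000000111111111111110000000000000000000001111111


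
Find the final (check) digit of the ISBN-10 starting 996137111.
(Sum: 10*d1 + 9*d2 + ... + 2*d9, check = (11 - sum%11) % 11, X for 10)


Weighted sum: 288
288 mod 11 = 2

Check digit: 9


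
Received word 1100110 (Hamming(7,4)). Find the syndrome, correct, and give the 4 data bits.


Syndrome = 0: no error detected

Data: 0110 (no errors)


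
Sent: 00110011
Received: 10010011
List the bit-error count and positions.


XOR: 10100000

2 error(s) at position(s): 0, 2


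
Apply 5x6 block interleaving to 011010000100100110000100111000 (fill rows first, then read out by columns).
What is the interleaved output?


Matrix:
  011010
  000100
  100110
  000100
  111000
Read columns: 001011000110001011101010000000

001011000110001011101010000000


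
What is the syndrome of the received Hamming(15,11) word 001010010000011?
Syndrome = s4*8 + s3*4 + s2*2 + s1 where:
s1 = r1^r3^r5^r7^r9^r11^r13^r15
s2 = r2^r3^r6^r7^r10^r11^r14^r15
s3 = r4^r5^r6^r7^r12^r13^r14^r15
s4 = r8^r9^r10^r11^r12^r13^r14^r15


s1=1, s2=1, s3=1, s4=1

Syndrome = 15 (error at position 15)


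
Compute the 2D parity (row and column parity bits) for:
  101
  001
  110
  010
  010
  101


Row parities: 010110
Column parities: 111

Row P: 010110, Col P: 111, Corner: 1


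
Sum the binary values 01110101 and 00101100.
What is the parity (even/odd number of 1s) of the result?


01110101 = 117
00101100 = 44
Sum = 161 = 10100001
1s count = 3

odd parity (3 ones in 10100001)


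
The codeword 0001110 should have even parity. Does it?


Number of 1s: 3

No, parity error (3 ones)


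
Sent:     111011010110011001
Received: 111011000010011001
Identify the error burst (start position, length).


XOR: 000000010100000000

Burst at position 7, length 3


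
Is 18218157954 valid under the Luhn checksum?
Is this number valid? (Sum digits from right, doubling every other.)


Luhn sum = 46
46 mod 10 = 6

Invalid (Luhn sum mod 10 = 6)


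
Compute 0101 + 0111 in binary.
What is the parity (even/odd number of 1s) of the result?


0101 = 5
0111 = 7
Sum = 12 = 1100
1s count = 2

even parity (2 ones in 1100)


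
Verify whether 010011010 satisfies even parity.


Number of 1s: 4

Yes, parity is correct (4 ones)


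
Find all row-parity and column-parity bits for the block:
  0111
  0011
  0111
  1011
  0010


Row parities: 10111
Column parities: 1010

Row P: 10111, Col P: 1010, Corner: 0


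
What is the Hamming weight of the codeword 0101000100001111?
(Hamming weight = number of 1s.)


Counting 1s in 0101000100001111

7


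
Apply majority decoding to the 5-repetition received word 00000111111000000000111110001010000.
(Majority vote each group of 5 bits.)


Groups: 00000, 11111, 10000, 00000, 11111, 00010, 10000
Majority votes: 0100100

0100100


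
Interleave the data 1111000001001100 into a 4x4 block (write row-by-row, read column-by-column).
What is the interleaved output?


Matrix:
  1111
  0000
  0100
  1100
Read columns: 1001101110001000

1001101110001000


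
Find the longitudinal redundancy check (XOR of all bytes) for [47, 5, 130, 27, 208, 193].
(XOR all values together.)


XOR chain: 47 ^ 5 ^ 130 ^ 27 ^ 208 ^ 193 = 162

162


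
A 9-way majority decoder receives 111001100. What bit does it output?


Ones: 5 out of 9
Threshold: 5

1 (5/9 voted 1)


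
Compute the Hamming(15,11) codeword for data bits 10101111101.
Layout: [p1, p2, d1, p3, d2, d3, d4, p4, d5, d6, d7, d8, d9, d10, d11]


Parity bits: p1=1, p2=1, p3=0, p4=0

111001001111101


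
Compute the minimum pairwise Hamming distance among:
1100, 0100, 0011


Comparing all pairs, minimum distance: 1
Can detect 0 errors, correct 0 errors

1


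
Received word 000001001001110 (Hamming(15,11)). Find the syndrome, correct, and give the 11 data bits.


Syndrome = 0: no error detected

Data: 00101001110 (no errors)


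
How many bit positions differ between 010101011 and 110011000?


XOR: 100110011
Count of 1s: 5

5


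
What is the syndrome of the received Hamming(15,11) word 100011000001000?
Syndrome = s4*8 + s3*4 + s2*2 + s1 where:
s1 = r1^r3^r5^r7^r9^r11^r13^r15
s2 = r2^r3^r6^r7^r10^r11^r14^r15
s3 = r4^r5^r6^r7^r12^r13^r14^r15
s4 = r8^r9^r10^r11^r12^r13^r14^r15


s1=0, s2=1, s3=1, s4=1

Syndrome = 14 (error at position 14)


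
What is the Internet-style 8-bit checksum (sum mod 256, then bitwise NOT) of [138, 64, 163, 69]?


Sum = 434 mod 256 = 178
Complement = 77

77


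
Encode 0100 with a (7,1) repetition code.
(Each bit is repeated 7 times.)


Each bit -> 7 copies

0000000111111100000000000000


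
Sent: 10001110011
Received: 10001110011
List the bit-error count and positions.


XOR: 00000000000

0 errors (received matches sent)


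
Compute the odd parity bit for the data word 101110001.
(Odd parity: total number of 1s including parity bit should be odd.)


Number of 1s in data: 5
Parity bit: 0

0


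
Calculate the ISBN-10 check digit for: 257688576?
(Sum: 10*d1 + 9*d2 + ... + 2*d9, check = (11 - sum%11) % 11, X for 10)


Weighted sum: 304
304 mod 11 = 7

Check digit: 4


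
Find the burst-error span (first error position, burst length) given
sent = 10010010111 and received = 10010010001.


XOR: 00000000110

Burst at position 8, length 2


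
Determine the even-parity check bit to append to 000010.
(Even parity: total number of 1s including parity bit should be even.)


Number of 1s in data: 1
Parity bit: 1

1


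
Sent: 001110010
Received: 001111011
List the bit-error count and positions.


XOR: 000001001

2 error(s) at position(s): 5, 8


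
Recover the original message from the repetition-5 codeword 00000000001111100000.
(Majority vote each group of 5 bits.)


Groups: 00000, 00000, 11111, 00000
Majority votes: 0010

0010


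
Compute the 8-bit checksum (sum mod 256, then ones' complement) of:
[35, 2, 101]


Sum = 138 mod 256 = 138
Complement = 117

117


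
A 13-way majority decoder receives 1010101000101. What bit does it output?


Ones: 6 out of 13
Threshold: 7

0 (6/13 voted 1)


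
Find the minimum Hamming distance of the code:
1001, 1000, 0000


Comparing all pairs, minimum distance: 1
Can detect 0 errors, correct 0 errors

1


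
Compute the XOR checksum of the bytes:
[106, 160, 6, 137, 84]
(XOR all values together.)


XOR chain: 106 ^ 160 ^ 6 ^ 137 ^ 84 = 17

17


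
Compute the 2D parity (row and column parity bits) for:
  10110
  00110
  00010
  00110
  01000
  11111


Row parities: 101011
Column parities: 00011

Row P: 101011, Col P: 00011, Corner: 0


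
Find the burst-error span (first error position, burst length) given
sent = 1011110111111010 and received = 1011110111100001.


XOR: 0000000000011011

Burst at position 11, length 5


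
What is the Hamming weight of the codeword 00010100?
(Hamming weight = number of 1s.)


Counting 1s in 00010100

2


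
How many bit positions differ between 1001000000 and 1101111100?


XOR: 0100111100
Count of 1s: 5

5


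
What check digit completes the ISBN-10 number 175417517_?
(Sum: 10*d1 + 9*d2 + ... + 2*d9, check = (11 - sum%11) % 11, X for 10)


Weighted sum: 219
219 mod 11 = 10

Check digit: 1


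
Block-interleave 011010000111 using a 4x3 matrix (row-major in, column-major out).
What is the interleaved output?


Matrix:
  011
  010
  000
  111
Read columns: 000111011001

000111011001


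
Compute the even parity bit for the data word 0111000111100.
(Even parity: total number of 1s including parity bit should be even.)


Number of 1s in data: 7
Parity bit: 1

1


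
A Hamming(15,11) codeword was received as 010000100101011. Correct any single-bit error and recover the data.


Syndrome = 2: error at position 2

Data: 00010101011 (corrected bit 2)


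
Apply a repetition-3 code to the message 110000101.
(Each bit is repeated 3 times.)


Each bit -> 3 copies

111111000000000000111000111


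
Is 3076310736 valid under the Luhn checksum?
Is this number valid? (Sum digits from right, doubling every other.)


Luhn sum = 43
43 mod 10 = 3

Invalid (Luhn sum mod 10 = 3)


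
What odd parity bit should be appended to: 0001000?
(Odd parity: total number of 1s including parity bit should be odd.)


Number of 1s in data: 1
Parity bit: 0

0


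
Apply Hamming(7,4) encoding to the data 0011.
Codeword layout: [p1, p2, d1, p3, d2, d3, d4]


Parity bits: p1=1, p2=0, p3=0

1000011


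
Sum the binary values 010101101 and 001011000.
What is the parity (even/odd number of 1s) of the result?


010101101 = 173
001011000 = 88
Sum = 261 = 100000101
1s count = 3

odd parity (3 ones in 100000101)


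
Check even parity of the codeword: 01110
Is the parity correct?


Number of 1s: 3

No, parity error (3 ones)


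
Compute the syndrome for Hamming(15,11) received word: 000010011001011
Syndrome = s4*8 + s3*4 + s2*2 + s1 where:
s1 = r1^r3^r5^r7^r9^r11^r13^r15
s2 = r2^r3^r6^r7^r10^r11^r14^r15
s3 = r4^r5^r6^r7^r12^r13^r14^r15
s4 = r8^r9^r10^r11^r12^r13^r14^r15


s1=1, s2=0, s3=0, s4=1

Syndrome = 9 (error at position 9)


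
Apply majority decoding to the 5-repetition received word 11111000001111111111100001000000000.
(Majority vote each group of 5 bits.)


Groups: 11111, 00000, 11111, 11111, 10000, 10000, 00000
Majority votes: 1011000

1011000


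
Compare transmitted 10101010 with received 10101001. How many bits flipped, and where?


XOR: 00000011

2 error(s) at position(s): 6, 7


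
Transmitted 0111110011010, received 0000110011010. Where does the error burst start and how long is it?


XOR: 0111000000000

Burst at position 1, length 3


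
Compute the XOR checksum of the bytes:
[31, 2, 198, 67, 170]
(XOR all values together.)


XOR chain: 31 ^ 2 ^ 198 ^ 67 ^ 170 = 50

50


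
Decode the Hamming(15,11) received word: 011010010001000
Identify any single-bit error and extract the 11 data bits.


Syndrome = 0: no error detected

Data: 11000001000 (no errors)


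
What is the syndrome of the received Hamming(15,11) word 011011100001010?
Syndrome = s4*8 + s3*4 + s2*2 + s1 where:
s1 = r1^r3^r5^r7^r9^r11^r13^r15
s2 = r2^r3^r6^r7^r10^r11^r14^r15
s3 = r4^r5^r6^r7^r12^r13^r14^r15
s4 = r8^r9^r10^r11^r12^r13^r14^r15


s1=1, s2=1, s3=1, s4=0

Syndrome = 7 (error at position 7)


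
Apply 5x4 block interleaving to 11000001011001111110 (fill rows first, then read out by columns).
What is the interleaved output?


Matrix:
  1100
  0001
  0110
  0111
  1110
Read columns: 10001101110011101010

10001101110011101010


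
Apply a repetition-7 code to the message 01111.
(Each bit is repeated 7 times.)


Each bit -> 7 copies

00000001111111111111111111111111111


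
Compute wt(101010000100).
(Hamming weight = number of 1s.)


Counting 1s in 101010000100

4


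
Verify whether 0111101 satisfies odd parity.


Number of 1s: 5

Yes, parity is correct (5 ones)


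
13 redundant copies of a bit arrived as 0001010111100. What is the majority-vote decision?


Ones: 6 out of 13
Threshold: 7

0 (6/13 voted 1)


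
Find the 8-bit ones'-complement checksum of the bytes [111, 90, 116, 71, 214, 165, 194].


Sum = 961 mod 256 = 193
Complement = 62

62


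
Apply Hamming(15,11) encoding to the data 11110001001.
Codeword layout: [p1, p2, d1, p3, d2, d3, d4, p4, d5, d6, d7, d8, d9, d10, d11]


Parity bits: p1=0, p2=0, p3=1, p4=0

001111100001001


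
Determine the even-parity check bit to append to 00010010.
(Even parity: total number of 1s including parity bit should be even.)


Number of 1s in data: 2
Parity bit: 0

0


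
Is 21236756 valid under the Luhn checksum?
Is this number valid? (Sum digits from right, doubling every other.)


Luhn sum = 29
29 mod 10 = 9

Invalid (Luhn sum mod 10 = 9)


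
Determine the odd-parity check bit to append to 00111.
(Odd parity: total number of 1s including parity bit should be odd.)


Number of 1s in data: 3
Parity bit: 0

0


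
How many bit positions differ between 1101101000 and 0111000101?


XOR: 1010101101
Count of 1s: 6

6


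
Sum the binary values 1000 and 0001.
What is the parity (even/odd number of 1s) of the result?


1000 = 8
0001 = 1
Sum = 9 = 1001
1s count = 2

even parity (2 ones in 1001)


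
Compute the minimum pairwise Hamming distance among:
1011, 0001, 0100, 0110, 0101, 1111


Comparing all pairs, minimum distance: 1
Can detect 0 errors, correct 0 errors

1


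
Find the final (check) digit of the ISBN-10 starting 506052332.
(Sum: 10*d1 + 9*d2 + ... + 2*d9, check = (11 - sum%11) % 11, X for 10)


Weighted sum: 163
163 mod 11 = 9

Check digit: 2


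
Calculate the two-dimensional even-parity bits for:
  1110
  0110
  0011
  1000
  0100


Row parities: 10011
Column parities: 0111

Row P: 10011, Col P: 0111, Corner: 1


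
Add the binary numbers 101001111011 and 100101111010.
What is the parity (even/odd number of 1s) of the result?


101001111011 = 2683
100101111010 = 2426
Sum = 5109 = 1001111110101
1s count = 9

odd parity (9 ones in 1001111110101)


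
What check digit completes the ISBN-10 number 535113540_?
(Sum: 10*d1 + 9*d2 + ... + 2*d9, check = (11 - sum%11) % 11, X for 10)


Weighted sum: 177
177 mod 11 = 1

Check digit: X


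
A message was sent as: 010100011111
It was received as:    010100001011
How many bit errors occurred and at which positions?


XOR: 000000010100

2 error(s) at position(s): 7, 9


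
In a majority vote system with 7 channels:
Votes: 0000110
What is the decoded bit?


Ones: 2 out of 7
Threshold: 4

0 (2/7 voted 1)


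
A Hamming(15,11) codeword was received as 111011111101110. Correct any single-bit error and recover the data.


Syndrome = 0: no error detected

Data: 11111101110 (no errors)


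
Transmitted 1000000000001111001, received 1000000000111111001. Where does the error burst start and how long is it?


XOR: 0000000000110000000

Burst at position 10, length 2


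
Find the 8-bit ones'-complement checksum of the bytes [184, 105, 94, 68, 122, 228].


Sum = 801 mod 256 = 33
Complement = 222

222


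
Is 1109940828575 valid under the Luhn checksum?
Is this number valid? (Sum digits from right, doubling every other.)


Luhn sum = 60
60 mod 10 = 0

Valid (Luhn sum mod 10 = 0)


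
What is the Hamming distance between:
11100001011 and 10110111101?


XOR: 01010110110
Count of 1s: 6

6


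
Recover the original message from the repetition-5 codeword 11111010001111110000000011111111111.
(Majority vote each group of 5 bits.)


Groups: 11111, 01000, 11111, 10000, 00001, 11111, 11111
Majority votes: 1010011

1010011


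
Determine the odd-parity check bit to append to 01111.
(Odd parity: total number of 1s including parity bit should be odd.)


Number of 1s in data: 4
Parity bit: 1

1


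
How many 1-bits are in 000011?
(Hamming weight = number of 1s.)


Counting 1s in 000011

2


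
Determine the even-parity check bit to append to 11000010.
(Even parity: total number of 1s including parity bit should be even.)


Number of 1s in data: 3
Parity bit: 1

1


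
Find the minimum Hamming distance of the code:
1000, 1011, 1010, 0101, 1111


Comparing all pairs, minimum distance: 1
Can detect 0 errors, correct 0 errors

1


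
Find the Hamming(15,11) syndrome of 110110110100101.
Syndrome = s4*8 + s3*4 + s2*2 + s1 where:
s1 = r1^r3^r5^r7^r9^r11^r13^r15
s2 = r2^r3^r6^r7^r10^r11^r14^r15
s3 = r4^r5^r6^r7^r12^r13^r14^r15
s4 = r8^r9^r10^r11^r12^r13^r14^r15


s1=1, s2=0, s3=1, s4=0

Syndrome = 5 (error at position 5)


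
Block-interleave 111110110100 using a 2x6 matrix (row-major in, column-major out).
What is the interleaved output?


Matrix:
  111110
  110100
Read columns: 111110111000

111110111000


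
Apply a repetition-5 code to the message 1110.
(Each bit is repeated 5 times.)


Each bit -> 5 copies

11111111111111100000


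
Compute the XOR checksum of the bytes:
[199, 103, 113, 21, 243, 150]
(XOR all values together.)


XOR chain: 199 ^ 103 ^ 113 ^ 21 ^ 243 ^ 150 = 161

161


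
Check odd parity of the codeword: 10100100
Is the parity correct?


Number of 1s: 3

Yes, parity is correct (3 ones)


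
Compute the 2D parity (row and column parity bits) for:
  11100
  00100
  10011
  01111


Row parities: 1110
Column parities: 00100

Row P: 1110, Col P: 00100, Corner: 1


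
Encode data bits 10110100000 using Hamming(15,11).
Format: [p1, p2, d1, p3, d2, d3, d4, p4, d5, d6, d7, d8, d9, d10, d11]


Parity bits: p1=0, p2=0, p3=0, p4=1

001001110100000


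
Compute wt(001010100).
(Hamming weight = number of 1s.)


Counting 1s in 001010100

3


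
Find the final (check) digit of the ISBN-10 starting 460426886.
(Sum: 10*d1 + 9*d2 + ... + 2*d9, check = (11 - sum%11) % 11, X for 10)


Weighted sum: 232
232 mod 11 = 1

Check digit: X


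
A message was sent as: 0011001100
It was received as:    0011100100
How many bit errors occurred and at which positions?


XOR: 0000101000

2 error(s) at position(s): 4, 6


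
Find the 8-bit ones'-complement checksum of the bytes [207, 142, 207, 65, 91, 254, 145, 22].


Sum = 1133 mod 256 = 109
Complement = 146

146


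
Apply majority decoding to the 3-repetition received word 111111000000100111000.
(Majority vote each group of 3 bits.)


Groups: 111, 111, 000, 000, 100, 111, 000
Majority votes: 1100010

1100010


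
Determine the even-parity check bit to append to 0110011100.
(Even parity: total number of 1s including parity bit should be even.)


Number of 1s in data: 5
Parity bit: 1

1


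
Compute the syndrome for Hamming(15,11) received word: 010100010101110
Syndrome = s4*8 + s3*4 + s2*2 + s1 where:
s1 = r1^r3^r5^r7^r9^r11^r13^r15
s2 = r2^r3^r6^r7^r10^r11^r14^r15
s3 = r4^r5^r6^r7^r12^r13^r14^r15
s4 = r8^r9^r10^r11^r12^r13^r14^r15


s1=1, s2=1, s3=0, s4=1

Syndrome = 11 (error at position 11)


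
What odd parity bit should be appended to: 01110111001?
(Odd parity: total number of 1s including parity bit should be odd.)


Number of 1s in data: 7
Parity bit: 0

0


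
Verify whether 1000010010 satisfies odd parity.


Number of 1s: 3

Yes, parity is correct (3 ones)


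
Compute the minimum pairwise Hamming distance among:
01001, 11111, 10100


Comparing all pairs, minimum distance: 3
Can detect 2 errors, correct 1 errors

3


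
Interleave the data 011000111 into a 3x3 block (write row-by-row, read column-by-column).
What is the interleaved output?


Matrix:
  011
  000
  111
Read columns: 001101101

001101101


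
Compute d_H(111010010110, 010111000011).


XOR: 101101010101
Count of 1s: 7

7


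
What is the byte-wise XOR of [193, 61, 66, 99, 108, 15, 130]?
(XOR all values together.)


XOR chain: 193 ^ 61 ^ 66 ^ 99 ^ 108 ^ 15 ^ 130 = 60

60


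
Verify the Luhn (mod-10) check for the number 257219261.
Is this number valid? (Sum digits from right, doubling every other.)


Luhn sum = 30
30 mod 10 = 0

Valid (Luhn sum mod 10 = 0)


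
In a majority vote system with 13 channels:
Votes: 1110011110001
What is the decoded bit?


Ones: 8 out of 13
Threshold: 7

1 (8/13 voted 1)


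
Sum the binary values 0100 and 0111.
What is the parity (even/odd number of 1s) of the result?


0100 = 4
0111 = 7
Sum = 11 = 1011
1s count = 3

odd parity (3 ones in 1011)


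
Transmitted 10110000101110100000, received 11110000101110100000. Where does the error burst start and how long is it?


XOR: 01000000000000000000

Burst at position 1, length 1


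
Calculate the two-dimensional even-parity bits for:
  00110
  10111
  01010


Row parities: 000
Column parities: 11011

Row P: 000, Col P: 11011, Corner: 0


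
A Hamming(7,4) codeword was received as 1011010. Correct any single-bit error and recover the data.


Syndrome = 0: no error detected

Data: 1010 (no errors)


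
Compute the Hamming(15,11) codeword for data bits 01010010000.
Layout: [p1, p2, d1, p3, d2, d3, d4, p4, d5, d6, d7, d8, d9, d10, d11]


Parity bits: p1=1, p2=0, p3=0, p4=1

100010110010000


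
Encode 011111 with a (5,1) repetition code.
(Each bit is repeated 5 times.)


Each bit -> 5 copies

000001111111111111111111111111


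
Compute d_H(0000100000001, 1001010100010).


XOR: 1001110100011
Count of 1s: 7

7


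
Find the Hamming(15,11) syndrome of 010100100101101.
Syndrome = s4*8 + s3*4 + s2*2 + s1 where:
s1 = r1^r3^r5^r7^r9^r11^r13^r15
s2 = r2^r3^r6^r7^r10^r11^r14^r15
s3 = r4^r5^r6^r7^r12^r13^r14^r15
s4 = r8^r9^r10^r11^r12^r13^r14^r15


s1=1, s2=0, s3=1, s4=0

Syndrome = 5 (error at position 5)


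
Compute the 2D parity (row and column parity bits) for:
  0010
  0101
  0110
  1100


Row parities: 1000
Column parities: 1101

Row P: 1000, Col P: 1101, Corner: 1


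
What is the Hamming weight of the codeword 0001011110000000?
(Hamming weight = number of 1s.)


Counting 1s in 0001011110000000

5


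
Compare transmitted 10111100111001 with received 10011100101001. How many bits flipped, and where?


XOR: 00100000010000

2 error(s) at position(s): 2, 9


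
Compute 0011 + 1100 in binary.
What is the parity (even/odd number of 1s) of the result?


0011 = 3
1100 = 12
Sum = 15 = 1111
1s count = 4

even parity (4 ones in 1111)


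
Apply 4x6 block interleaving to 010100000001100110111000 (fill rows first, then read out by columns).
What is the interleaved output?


Matrix:
  010100
  000001
  100110
  111000
Read columns: 001110010001101000100100

001110010001101000100100


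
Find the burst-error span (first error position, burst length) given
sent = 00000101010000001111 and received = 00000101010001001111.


XOR: 00000000000001000000

Burst at position 13, length 1


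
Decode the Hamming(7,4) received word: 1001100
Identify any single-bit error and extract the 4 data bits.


Syndrome = 0: no error detected

Data: 0100 (no errors)


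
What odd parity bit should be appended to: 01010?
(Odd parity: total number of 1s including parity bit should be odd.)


Number of 1s in data: 2
Parity bit: 1

1


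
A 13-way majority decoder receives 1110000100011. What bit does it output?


Ones: 6 out of 13
Threshold: 7

0 (6/13 voted 1)


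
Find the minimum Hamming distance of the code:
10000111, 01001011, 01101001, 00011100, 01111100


Comparing all pairs, minimum distance: 2
Can detect 1 errors, correct 0 errors

2


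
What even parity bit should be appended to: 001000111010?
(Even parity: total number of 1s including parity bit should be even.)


Number of 1s in data: 5
Parity bit: 1

1


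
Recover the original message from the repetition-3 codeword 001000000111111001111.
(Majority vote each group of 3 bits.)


Groups: 001, 000, 000, 111, 111, 001, 111
Majority votes: 0001101

0001101


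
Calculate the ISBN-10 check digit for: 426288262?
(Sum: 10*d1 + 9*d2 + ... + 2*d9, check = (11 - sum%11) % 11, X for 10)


Weighted sum: 238
238 mod 11 = 7

Check digit: 4


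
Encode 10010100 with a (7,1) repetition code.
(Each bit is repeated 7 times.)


Each bit -> 7 copies

11111110000000000000011111110000000111111100000000000000


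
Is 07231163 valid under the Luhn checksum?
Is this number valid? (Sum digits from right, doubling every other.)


Luhn sum = 23
23 mod 10 = 3

Invalid (Luhn sum mod 10 = 3)


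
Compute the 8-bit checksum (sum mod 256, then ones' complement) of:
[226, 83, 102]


Sum = 411 mod 256 = 155
Complement = 100

100


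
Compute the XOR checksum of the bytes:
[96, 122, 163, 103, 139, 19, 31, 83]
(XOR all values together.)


XOR chain: 96 ^ 122 ^ 163 ^ 103 ^ 139 ^ 19 ^ 31 ^ 83 = 10

10


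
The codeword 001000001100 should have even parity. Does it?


Number of 1s: 3

No, parity error (3 ones)


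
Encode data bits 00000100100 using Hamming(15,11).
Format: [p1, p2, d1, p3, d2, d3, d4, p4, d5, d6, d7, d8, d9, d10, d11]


Parity bits: p1=1, p2=1, p3=1, p4=0

110100000100100


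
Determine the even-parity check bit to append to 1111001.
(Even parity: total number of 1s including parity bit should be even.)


Number of 1s in data: 5
Parity bit: 1

1


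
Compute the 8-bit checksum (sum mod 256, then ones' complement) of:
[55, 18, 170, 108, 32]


Sum = 383 mod 256 = 127
Complement = 128

128


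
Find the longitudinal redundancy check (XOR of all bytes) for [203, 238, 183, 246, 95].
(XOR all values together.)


XOR chain: 203 ^ 238 ^ 183 ^ 246 ^ 95 = 59

59


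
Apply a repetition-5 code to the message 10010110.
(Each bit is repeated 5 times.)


Each bit -> 5 copies

1111100000000001111100000111111111100000


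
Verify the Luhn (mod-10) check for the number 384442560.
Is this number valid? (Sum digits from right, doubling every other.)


Luhn sum = 38
38 mod 10 = 8

Invalid (Luhn sum mod 10 = 8)


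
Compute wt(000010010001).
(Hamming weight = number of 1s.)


Counting 1s in 000010010001

3


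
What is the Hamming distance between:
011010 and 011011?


XOR: 000001
Count of 1s: 1

1


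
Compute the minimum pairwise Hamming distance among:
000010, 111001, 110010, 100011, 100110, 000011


Comparing all pairs, minimum distance: 1
Can detect 0 errors, correct 0 errors

1


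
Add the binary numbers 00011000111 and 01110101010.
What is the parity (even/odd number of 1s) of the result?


00011000111 = 199
01110101010 = 938
Sum = 1137 = 10001110001
1s count = 5

odd parity (5 ones in 10001110001)


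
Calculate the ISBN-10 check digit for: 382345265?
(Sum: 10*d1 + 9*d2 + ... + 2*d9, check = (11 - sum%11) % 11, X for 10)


Weighted sum: 224
224 mod 11 = 4

Check digit: 7


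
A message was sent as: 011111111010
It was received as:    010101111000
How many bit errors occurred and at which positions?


XOR: 001010000010

3 error(s) at position(s): 2, 4, 10


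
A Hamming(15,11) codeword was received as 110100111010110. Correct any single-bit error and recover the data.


Syndrome = 9: error at position 9

Data: 00010010110 (corrected bit 9)


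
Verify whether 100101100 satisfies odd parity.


Number of 1s: 4

No, parity error (4 ones)


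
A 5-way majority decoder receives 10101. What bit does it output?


Ones: 3 out of 5
Threshold: 3

1 (3/5 voted 1)


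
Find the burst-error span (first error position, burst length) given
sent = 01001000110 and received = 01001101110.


XOR: 00000101000

Burst at position 5, length 3


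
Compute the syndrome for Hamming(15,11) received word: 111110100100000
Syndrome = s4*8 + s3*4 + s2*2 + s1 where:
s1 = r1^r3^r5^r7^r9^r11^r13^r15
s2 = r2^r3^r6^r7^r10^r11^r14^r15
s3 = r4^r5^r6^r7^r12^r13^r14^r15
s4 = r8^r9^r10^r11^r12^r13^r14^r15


s1=0, s2=0, s3=1, s4=1

Syndrome = 12 (error at position 12)


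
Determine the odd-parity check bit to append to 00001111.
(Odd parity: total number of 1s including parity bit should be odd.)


Number of 1s in data: 4
Parity bit: 1

1


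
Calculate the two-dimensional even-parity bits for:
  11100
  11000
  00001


Row parities: 101
Column parities: 00101

Row P: 101, Col P: 00101, Corner: 0


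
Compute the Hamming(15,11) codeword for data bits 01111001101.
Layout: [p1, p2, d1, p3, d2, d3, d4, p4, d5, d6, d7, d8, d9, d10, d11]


Parity bits: p1=1, p2=1, p3=0, p4=0

110011101001101


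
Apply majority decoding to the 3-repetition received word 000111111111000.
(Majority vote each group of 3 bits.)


Groups: 000, 111, 111, 111, 000
Majority votes: 01110

01110


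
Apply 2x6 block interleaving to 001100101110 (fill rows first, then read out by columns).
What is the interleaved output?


Matrix:
  001100
  101110
Read columns: 010011110100

010011110100


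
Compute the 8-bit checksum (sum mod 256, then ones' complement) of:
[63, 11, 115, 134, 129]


Sum = 452 mod 256 = 196
Complement = 59

59


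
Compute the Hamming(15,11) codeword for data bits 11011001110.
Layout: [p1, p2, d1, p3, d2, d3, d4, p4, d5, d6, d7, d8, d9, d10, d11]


Parity bits: p1=1, p2=1, p3=1, p4=0

111110101001110


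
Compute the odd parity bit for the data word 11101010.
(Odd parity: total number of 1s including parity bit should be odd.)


Number of 1s in data: 5
Parity bit: 0

0


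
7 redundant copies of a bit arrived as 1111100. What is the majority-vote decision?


Ones: 5 out of 7
Threshold: 4

1 (5/7 voted 1)


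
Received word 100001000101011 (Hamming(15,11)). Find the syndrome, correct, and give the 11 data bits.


Syndrome = 0: no error detected

Data: 00100101011 (no errors)


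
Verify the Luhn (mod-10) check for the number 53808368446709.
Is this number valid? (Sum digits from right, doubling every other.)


Luhn sum = 63
63 mod 10 = 3

Invalid (Luhn sum mod 10 = 3)


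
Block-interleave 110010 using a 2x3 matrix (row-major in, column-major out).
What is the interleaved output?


Matrix:
  110
  010
Read columns: 101100

101100


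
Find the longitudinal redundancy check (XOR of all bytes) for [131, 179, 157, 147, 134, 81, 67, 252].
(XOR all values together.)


XOR chain: 131 ^ 179 ^ 157 ^ 147 ^ 134 ^ 81 ^ 67 ^ 252 = 86

86


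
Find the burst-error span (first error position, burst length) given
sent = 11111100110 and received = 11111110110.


XOR: 00000010000

Burst at position 6, length 1


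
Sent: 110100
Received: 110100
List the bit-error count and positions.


XOR: 000000

0 errors (received matches sent)


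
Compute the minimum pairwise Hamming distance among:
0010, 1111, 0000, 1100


Comparing all pairs, minimum distance: 1
Can detect 0 errors, correct 0 errors

1


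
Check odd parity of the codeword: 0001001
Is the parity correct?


Number of 1s: 2

No, parity error (2 ones)


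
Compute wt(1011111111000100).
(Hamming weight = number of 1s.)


Counting 1s in 1011111111000100

10


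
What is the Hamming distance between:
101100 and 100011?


XOR: 001111
Count of 1s: 4

4


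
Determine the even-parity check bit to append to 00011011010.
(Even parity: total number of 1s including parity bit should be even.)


Number of 1s in data: 5
Parity bit: 1

1


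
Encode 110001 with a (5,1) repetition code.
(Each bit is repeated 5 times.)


Each bit -> 5 copies

111111111100000000000000011111


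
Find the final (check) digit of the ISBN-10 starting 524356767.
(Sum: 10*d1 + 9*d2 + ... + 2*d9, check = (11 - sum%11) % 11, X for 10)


Weighted sum: 241
241 mod 11 = 10

Check digit: 1


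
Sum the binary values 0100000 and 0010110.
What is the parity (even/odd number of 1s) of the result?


0100000 = 32
0010110 = 22
Sum = 54 = 110110
1s count = 4

even parity (4 ones in 110110)


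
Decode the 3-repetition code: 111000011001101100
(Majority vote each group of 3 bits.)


Groups: 111, 000, 011, 001, 101, 100
Majority votes: 101010

101010


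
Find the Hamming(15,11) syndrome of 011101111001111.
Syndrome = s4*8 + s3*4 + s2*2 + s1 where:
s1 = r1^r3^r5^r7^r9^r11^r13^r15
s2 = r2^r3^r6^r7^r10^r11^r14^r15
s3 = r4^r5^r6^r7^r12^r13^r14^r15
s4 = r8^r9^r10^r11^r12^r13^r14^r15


s1=1, s2=0, s3=1, s4=0

Syndrome = 5 (error at position 5)


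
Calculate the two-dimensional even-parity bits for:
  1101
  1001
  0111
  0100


Row parities: 1011
Column parities: 0111

Row P: 1011, Col P: 0111, Corner: 1


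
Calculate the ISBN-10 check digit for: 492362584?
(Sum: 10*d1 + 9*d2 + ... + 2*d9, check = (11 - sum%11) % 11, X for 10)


Weighted sum: 256
256 mod 11 = 3

Check digit: 8


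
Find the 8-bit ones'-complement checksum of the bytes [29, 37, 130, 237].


Sum = 433 mod 256 = 177
Complement = 78

78


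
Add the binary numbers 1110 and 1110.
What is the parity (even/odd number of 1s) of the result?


1110 = 14
1110 = 14
Sum = 28 = 11100
1s count = 3

odd parity (3 ones in 11100)


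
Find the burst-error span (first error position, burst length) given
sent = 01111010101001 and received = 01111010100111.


XOR: 00000000001110

Burst at position 10, length 3


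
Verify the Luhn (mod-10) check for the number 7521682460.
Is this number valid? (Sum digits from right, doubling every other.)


Luhn sum = 37
37 mod 10 = 7

Invalid (Luhn sum mod 10 = 7)


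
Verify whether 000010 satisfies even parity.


Number of 1s: 1

No, parity error (1 ones)


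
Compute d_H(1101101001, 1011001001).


XOR: 0110100000
Count of 1s: 3

3


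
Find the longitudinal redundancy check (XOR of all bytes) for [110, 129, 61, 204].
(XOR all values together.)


XOR chain: 110 ^ 129 ^ 61 ^ 204 = 30

30
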